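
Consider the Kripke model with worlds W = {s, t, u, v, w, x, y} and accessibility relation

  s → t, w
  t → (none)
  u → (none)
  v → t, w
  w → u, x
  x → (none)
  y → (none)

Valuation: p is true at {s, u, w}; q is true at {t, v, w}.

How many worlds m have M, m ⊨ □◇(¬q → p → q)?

4

s: successors {t, w}; ◇(¬q → p → q) there: t:F, w:T. ✗
t: no successors, so □◇(¬q → p → q) holds vacuously. ✓
u: no successors, so □◇(¬q → p → q) holds vacuously. ✓
v: successors {t, w}; ◇(¬q → p → q) there: t:F, w:T. ✗
w: successors {u, x}; ◇(¬q → p → q) there: u:F, x:F. ✗
x: no successors, so □◇(¬q → p → q) holds vacuously. ✓
y: no successors, so □◇(¬q → p → q) holds vacuously. ✓
Satisfying worlds: {t, u, x, y}.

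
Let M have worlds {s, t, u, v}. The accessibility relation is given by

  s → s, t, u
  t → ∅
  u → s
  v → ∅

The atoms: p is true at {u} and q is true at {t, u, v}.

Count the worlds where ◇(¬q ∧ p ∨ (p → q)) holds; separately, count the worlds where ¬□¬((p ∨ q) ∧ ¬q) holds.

2 and 0

For ◇(¬q ∧ p ∨ (p → q)):
s: successors {s, t, u}; ¬q ∧ p ∨ (p → q) there: s:T, t:T, u:T. ✓
t: no successors, so ◇(¬q ∧ p ∨ (p → q)) fails. ✗
u: successors {s}; ¬q ∧ p ∨ (p → q) there: s:T. ✓
v: no successors, so ◇(¬q ∧ p ∨ (p → q)) fails. ✗
— 2 worlds.
For ¬□¬((p ∨ q) ∧ ¬q):
s: □¬((p ∨ q) ∧ ¬q) is T. ✗
t: □¬((p ∨ q) ∧ ¬q) is T. ✗
u: □¬((p ∨ q) ∧ ¬q) is T. ✗
v: □¬((p ∨ q) ∧ ¬q) is T. ✗
— 0 worlds.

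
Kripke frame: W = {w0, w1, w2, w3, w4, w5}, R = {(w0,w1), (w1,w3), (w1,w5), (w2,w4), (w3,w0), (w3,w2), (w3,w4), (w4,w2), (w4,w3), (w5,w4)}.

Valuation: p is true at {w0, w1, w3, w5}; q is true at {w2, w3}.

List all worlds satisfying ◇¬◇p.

w0: successors {w1}; ¬◇p there: w1:F. ✗
w1: successors {w3, w5}; ¬◇p there: w3:F, w5:T. ✓
w2: successors {w4}; ¬◇p there: w4:F. ✗
w3: successors {w0, w2, w4}; ¬◇p there: w0:F, w2:T, w4:F. ✓
w4: successors {w2, w3}; ¬◇p there: w2:T, w3:F. ✓
w5: successors {w4}; ¬◇p there: w4:F. ✗

{w1, w3, w4}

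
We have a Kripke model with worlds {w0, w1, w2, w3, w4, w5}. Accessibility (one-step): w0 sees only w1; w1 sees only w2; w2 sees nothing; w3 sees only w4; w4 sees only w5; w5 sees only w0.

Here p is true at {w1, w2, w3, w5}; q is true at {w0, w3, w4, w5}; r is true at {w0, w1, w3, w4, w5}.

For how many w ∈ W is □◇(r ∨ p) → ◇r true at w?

5

w0: □◇(r ∨ p) is T, ◇r is T. ✓
w1: □◇(r ∨ p) is F, ◇r is F. ✓
w2: □◇(r ∨ p) is T, ◇r is F. ✗
w3: □◇(r ∨ p) is T, ◇r is T. ✓
w4: □◇(r ∨ p) is T, ◇r is T. ✓
w5: □◇(r ∨ p) is T, ◇r is T. ✓
Satisfying worlds: {w0, w1, w3, w4, w5}.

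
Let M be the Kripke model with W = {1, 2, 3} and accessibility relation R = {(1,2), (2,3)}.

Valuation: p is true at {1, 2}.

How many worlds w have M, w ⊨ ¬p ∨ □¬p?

1: ¬p is F, □¬p is F. ✗
2: ¬p is F, □¬p is T. ✓
3: ¬p is T, □¬p is T. ✓
Satisfying worlds: {2, 3}.

2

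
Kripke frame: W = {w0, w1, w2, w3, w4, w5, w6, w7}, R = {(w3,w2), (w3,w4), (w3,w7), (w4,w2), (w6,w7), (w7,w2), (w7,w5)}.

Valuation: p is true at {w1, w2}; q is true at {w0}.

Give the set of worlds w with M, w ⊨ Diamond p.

{w3, w4, w7}

w0: no successors, so Diamond p fails. ✗
w1: no successors, so Diamond p fails. ✗
w2: no successors, so Diamond p fails. ✗
w3: successors {w2, w4, w7}; p there: w2:T, w4:F, w7:F. ✓
w4: successors {w2}; p there: w2:T. ✓
w5: no successors, so Diamond p fails. ✗
w6: successors {w7}; p there: w7:F. ✗
w7: successors {w2, w5}; p there: w2:T, w5:F. ✓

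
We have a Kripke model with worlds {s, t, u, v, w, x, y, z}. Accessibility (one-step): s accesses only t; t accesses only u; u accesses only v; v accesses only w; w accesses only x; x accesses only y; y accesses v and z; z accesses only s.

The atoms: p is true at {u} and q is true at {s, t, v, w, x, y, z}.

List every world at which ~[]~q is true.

{s, u, v, w, x, y, z}

s: []~q is F. ✓
t: []~q is T. ✗
u: []~q is F. ✓
v: []~q is F. ✓
w: []~q is F. ✓
x: []~q is F. ✓
y: []~q is F. ✓
z: []~q is F. ✓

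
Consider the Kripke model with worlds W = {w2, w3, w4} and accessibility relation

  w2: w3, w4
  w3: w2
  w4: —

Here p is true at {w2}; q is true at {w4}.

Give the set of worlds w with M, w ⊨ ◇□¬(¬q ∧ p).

{w2, w3}

w2: successors {w3, w4}; □¬(¬q ∧ p) there: w3:F, w4:T. ✓
w3: successors {w2}; □¬(¬q ∧ p) there: w2:T. ✓
w4: no successors, so ◇□¬(¬q ∧ p) fails. ✗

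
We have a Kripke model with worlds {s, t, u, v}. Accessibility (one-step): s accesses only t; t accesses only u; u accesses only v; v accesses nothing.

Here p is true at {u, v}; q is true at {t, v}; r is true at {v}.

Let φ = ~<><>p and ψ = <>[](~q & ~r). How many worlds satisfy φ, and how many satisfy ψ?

For ~<><>p:
s: <><>p is T. ✗
t: <><>p is T. ✗
u: <><>p is F. ✓
v: <><>p is F. ✓
— 2 worlds.
For <>[](~q & ~r):
s: successors {t}; [](~q & ~r) there: t:T. ✓
t: successors {u}; [](~q & ~r) there: u:F. ✗
u: successors {v}; [](~q & ~r) there: v:T. ✓
v: no successors, so <>[](~q & ~r) fails. ✗
— 2 worlds.

2 and 2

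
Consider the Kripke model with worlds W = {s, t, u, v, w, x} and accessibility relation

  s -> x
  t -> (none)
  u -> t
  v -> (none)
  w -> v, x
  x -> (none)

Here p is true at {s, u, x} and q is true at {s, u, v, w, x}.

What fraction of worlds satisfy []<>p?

s: successors {x}; <>p there: x:F. ✗
t: no successors, so []<>p holds vacuously. ✓
u: successors {t}; <>p there: t:F. ✗
v: no successors, so []<>p holds vacuously. ✓
w: successors {v, x}; <>p there: v:F, x:F. ✗
x: no successors, so []<>p holds vacuously. ✓
That's 3 of 6 worlds, so 3/6 = 1/2.

1/2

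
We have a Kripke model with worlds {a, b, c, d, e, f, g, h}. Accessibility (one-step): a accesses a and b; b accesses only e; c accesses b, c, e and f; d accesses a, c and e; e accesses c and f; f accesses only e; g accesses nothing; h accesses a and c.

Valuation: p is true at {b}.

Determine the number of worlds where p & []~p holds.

1

a: p is F, []~p is F. ✗
b: p is T, []~p is T. ✓
c: p is F, []~p is F. ✗
d: p is F, []~p is T. ✗
e: p is F, []~p is T. ✗
f: p is F, []~p is T. ✗
g: p is F, []~p is T. ✗
h: p is F, []~p is T. ✗
Satisfying worlds: {b}.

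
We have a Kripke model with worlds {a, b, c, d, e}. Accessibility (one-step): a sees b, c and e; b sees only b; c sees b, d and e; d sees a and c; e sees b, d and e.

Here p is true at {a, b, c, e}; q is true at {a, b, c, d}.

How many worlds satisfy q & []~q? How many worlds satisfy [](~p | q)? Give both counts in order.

For q & []~q:
a: q is T, []~q is F. ✗
b: q is T, []~q is F. ✗
c: q is T, []~q is F. ✗
d: q is T, []~q is F. ✗
e: q is F, []~q is F. ✗
— 0 worlds.
For [](~p | q):
a: successors {b, c, e}; ~p | q there: b:T, c:T, e:F. ✗
b: successors {b}; ~p | q there: b:T. ✓
c: successors {b, d, e}; ~p | q there: b:T, d:T, e:F. ✗
d: successors {a, c}; ~p | q there: a:T, c:T. ✓
e: successors {b, d, e}; ~p | q there: b:T, d:T, e:F. ✗
— 2 worlds.

0 and 2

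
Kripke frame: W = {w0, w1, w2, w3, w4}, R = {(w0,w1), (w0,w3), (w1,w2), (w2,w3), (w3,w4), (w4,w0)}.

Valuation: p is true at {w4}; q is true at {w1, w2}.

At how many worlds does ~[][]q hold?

5

w0: [][]q is F. ✓
w1: [][]q is F. ✓
w2: [][]q is F. ✓
w3: [][]q is F. ✓
w4: [][]q is F. ✓
Satisfying worlds: {w0, w1, w2, w3, w4}.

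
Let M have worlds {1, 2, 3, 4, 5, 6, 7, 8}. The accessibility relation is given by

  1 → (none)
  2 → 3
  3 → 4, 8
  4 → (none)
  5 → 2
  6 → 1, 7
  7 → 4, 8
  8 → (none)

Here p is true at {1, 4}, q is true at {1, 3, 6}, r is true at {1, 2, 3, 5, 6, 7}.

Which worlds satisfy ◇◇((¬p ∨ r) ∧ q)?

1: no successors, so ◇◇((¬p ∨ r) ∧ q) fails. ✗
2: successors {3}; ◇((¬p ∨ r) ∧ q) there: 3:F. ✗
3: successors {4, 8}; ◇((¬p ∨ r) ∧ q) there: 4:F, 8:F. ✗
4: no successors, so ◇◇((¬p ∨ r) ∧ q) fails. ✗
5: successors {2}; ◇((¬p ∨ r) ∧ q) there: 2:T. ✓
6: successors {1, 7}; ◇((¬p ∨ r) ∧ q) there: 1:F, 7:F. ✗
7: successors {4, 8}; ◇((¬p ∨ r) ∧ q) there: 4:F, 8:F. ✗
8: no successors, so ◇◇((¬p ∨ r) ∧ q) fails. ✗

{5}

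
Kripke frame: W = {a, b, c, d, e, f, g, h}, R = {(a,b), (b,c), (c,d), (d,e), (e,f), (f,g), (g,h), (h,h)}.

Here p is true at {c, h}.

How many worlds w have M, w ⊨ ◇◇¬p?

4

a: successors {b}; ◇¬p there: b:F. ✗
b: successors {c}; ◇¬p there: c:T. ✓
c: successors {d}; ◇¬p there: d:T. ✓
d: successors {e}; ◇¬p there: e:T. ✓
e: successors {f}; ◇¬p there: f:T. ✓
f: successors {g}; ◇¬p there: g:F. ✗
g: successors {h}; ◇¬p there: h:F. ✗
h: successors {h}; ◇¬p there: h:F. ✗
Satisfying worlds: {b, c, d, e}.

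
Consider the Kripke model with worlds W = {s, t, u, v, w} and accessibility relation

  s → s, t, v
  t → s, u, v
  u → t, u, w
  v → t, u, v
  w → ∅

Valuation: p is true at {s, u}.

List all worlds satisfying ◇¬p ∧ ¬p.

s: ◇¬p is T, ¬p is F. ✗
t: ◇¬p is T, ¬p is T. ✓
u: ◇¬p is T, ¬p is F. ✗
v: ◇¬p is T, ¬p is T. ✓
w: ◇¬p is F, ¬p is T. ✗

{t, v}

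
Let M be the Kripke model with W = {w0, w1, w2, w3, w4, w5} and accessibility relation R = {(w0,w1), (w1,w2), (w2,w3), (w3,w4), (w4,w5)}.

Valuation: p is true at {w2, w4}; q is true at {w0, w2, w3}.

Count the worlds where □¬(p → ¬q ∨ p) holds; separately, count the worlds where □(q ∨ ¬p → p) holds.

1 and 3

For □¬(p → ¬q ∨ p):
w0: successors {w1}; ¬(p → ¬q ∨ p) there: w1:F. ✗
w1: successors {w2}; ¬(p → ¬q ∨ p) there: w2:F. ✗
w2: successors {w3}; ¬(p → ¬q ∨ p) there: w3:F. ✗
w3: successors {w4}; ¬(p → ¬q ∨ p) there: w4:F. ✗
w4: successors {w5}; ¬(p → ¬q ∨ p) there: w5:F. ✗
w5: no successors, so □¬(p → ¬q ∨ p) holds vacuously. ✓
— 1 world.
For □(q ∨ ¬p → p):
w0: successors {w1}; q ∨ ¬p → p there: w1:F. ✗
w1: successors {w2}; q ∨ ¬p → p there: w2:T. ✓
w2: successors {w3}; q ∨ ¬p → p there: w3:F. ✗
w3: successors {w4}; q ∨ ¬p → p there: w4:T. ✓
w4: successors {w5}; q ∨ ¬p → p there: w5:F. ✗
w5: no successors, so □(q ∨ ¬p → p) holds vacuously. ✓
— 3 worlds.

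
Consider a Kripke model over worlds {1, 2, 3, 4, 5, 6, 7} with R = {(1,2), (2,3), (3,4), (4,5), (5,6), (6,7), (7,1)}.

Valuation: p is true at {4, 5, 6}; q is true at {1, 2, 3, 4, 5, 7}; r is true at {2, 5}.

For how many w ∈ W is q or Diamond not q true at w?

6

1: q is T, Diamond not q is F. ✓
2: q is T, Diamond not q is F. ✓
3: q is T, Diamond not q is F. ✓
4: q is T, Diamond not q is F. ✓
5: q is T, Diamond not q is T. ✓
6: q is F, Diamond not q is F. ✗
7: q is T, Diamond not q is F. ✓
Satisfying worlds: {1, 2, 3, 4, 5, 7}.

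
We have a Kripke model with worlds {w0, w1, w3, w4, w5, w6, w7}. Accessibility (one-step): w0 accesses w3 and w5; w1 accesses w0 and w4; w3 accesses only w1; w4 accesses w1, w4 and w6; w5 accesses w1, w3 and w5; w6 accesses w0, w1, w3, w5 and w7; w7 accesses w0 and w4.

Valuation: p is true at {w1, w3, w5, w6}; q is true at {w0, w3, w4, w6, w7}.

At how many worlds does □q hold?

2

w0: successors {w3, w5}; q there: w3:T, w5:F. ✗
w1: successors {w0, w4}; q there: w0:T, w4:T. ✓
w3: successors {w1}; q there: w1:F. ✗
w4: successors {w1, w4, w6}; q there: w1:F, w4:T, w6:T. ✗
w5: successors {w1, w3, w5}; q there: w1:F, w3:T, w5:F. ✗
w6: successors {w0, w1, w3, w5, w7}; q there: w0:T, w1:F, w3:T, w5:F, w7:T. ✗
w7: successors {w0, w4}; q there: w0:T, w4:T. ✓
Satisfying worlds: {w1, w7}.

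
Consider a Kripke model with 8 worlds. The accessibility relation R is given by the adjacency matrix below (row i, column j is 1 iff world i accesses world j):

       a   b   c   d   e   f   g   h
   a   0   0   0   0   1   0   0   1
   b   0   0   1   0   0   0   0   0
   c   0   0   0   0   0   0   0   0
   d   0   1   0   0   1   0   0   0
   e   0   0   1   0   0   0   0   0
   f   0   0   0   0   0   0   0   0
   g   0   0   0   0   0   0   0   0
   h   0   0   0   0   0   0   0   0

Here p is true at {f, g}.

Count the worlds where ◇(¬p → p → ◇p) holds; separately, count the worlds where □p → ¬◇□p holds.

4 and 8

For ◇(¬p → p → ◇p):
a: successors {e, h}; ¬p → p → ◇p there: e:T, h:T. ✓
b: successors {c}; ¬p → p → ◇p there: c:T. ✓
c: no successors, so ◇(¬p → p → ◇p) fails. ✗
d: successors {b, e}; ¬p → p → ◇p there: b:T, e:T. ✓
e: successors {c}; ¬p → p → ◇p there: c:T. ✓
f: no successors, so ◇(¬p → p → ◇p) fails. ✗
g: no successors, so ◇(¬p → p → ◇p) fails. ✗
h: no successors, so ◇(¬p → p → ◇p) fails. ✗
— 4 worlds.
For □p → ¬◇□p:
a: □p is F, ¬◇□p is F. ✓
b: □p is F, ¬◇□p is F. ✓
c: □p is T, ¬◇□p is T. ✓
d: □p is F, ¬◇□p is T. ✓
e: □p is F, ¬◇□p is F. ✓
f: □p is T, ¬◇□p is T. ✓
g: □p is T, ¬◇□p is T. ✓
h: □p is T, ¬◇□p is T. ✓
— 8 worlds.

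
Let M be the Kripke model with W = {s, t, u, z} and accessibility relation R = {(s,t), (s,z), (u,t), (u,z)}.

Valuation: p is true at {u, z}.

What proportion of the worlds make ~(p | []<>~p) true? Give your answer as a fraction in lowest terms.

s: p | []<>~p is F. ✓
t: p | []<>~p is T. ✗
u: p | []<>~p is T. ✗
z: p | []<>~p is T. ✗
That's 1 of 4 worlds, so 1/4.

1/4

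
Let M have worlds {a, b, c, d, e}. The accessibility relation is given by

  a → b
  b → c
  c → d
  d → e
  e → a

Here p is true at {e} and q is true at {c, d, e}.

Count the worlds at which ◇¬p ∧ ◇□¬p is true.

a: ◇¬p is T, ◇□¬p is T. ✓
b: ◇¬p is T, ◇□¬p is T. ✓
c: ◇¬p is T, ◇□¬p is F. ✗
d: ◇¬p is F, ◇□¬p is T. ✗
e: ◇¬p is T, ◇□¬p is T. ✓
Satisfying worlds: {a, b, e}.

3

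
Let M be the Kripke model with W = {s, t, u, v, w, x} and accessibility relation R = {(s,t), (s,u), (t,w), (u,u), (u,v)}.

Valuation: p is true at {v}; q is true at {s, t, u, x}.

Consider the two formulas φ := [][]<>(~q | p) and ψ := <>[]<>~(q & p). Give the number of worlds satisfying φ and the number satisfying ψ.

For [][]<>(~q | p):
s: successors {t, u}; []<>(~q | p) there: t:F, u:F. ✗
t: successors {w}; []<>(~q | p) there: w:T. ✓
u: successors {u, v}; []<>(~q | p) there: u:F, v:T. ✗
v: no successors, so [][]<>(~q | p) holds vacuously. ✓
w: no successors, so [][]<>(~q | p) holds vacuously. ✓
x: no successors, so [][]<>(~q | p) holds vacuously. ✓
— 4 worlds.
For <>[]<>~(q & p):
s: successors {t, u}; []<>~(q & p) there: t:F, u:F. ✗
t: successors {w}; []<>~(q & p) there: w:T. ✓
u: successors {u, v}; []<>~(q & p) there: u:F, v:T. ✓
v: no successors, so <>[]<>~(q & p) fails. ✗
w: no successors, so <>[]<>~(q & p) fails. ✗
x: no successors, so <>[]<>~(q & p) fails. ✗
— 2 worlds.

4 and 2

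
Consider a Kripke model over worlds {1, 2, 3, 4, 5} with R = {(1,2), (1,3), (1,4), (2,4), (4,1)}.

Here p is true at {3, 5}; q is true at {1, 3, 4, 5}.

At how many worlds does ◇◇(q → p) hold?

1

1: successors {2, 3, 4}; ◇(q → p) there: 2:F, 3:F, 4:F. ✗
2: successors {4}; ◇(q → p) there: 4:F. ✗
3: no successors, so ◇◇(q → p) fails. ✗
4: successors {1}; ◇(q → p) there: 1:T. ✓
5: no successors, so ◇◇(q → p) fails. ✗
Satisfying worlds: {4}.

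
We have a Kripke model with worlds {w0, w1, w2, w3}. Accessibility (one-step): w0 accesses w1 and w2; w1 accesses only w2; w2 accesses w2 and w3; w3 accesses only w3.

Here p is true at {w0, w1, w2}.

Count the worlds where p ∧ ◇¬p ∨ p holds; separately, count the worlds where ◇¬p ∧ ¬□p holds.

For p ∧ ◇¬p ∨ p:
w0: p ∧ ◇¬p is F, p is T. ✓
w1: p ∧ ◇¬p is F, p is T. ✓
w2: p ∧ ◇¬p is T, p is T. ✓
w3: p ∧ ◇¬p is F, p is F. ✗
— 3 worlds.
For ◇¬p ∧ ¬□p:
w0: ◇¬p is F, ¬□p is F. ✗
w1: ◇¬p is F, ¬□p is F. ✗
w2: ◇¬p is T, ¬□p is T. ✓
w3: ◇¬p is T, ¬□p is T. ✓
— 2 worlds.

3 and 2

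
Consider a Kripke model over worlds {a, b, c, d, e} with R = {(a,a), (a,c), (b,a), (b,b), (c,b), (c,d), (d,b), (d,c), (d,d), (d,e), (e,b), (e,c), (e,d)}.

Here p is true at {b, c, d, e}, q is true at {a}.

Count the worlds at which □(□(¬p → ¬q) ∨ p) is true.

3

a: successors {a, c}; □(¬p → ¬q) ∨ p there: a:F, c:T. ✗
b: successors {a, b}; □(¬p → ¬q) ∨ p there: a:F, b:T. ✗
c: successors {b, d}; □(¬p → ¬q) ∨ p there: b:T, d:T. ✓
d: successors {b, c, d, e}; □(¬p → ¬q) ∨ p there: b:T, c:T, d:T, e:T. ✓
e: successors {b, c, d}; □(¬p → ¬q) ∨ p there: b:T, c:T, d:T. ✓
Satisfying worlds: {c, d, e}.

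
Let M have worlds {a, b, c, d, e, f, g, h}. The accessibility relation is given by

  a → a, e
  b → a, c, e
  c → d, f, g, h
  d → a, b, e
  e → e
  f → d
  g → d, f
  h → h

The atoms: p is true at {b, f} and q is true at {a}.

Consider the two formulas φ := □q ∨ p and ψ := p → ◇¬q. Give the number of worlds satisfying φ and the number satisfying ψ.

For □q ∨ p:
a: □q is F, p is F. ✗
b: □q is F, p is T. ✓
c: □q is F, p is F. ✗
d: □q is F, p is F. ✗
e: □q is F, p is F. ✗
f: □q is F, p is T. ✓
g: □q is F, p is F. ✗
h: □q is F, p is F. ✗
— 2 worlds.
For p → ◇¬q:
a: p is F, ◇¬q is T. ✓
b: p is T, ◇¬q is T. ✓
c: p is F, ◇¬q is T. ✓
d: p is F, ◇¬q is T. ✓
e: p is F, ◇¬q is T. ✓
f: p is T, ◇¬q is T. ✓
g: p is F, ◇¬q is T. ✓
h: p is F, ◇¬q is T. ✓
— 8 worlds.

2 and 8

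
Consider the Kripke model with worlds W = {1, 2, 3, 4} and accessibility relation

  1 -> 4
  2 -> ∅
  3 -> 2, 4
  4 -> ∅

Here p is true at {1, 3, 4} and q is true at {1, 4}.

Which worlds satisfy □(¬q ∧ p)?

1: successors {4}; ¬q ∧ p there: 4:F. ✗
2: no successors, so □(¬q ∧ p) holds vacuously. ✓
3: successors {2, 4}; ¬q ∧ p there: 2:F, 4:F. ✗
4: no successors, so □(¬q ∧ p) holds vacuously. ✓

{2, 4}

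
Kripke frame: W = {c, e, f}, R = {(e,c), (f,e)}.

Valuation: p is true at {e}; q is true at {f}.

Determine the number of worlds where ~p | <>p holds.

c: ~p is T, <>p is F. ✓
e: ~p is F, <>p is F. ✗
f: ~p is T, <>p is T. ✓
Satisfying worlds: {c, f}.

2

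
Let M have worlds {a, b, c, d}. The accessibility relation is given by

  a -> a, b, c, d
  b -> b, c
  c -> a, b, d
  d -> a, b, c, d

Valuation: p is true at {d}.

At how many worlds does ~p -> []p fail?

a: ~p is T, []p is F. ✗
b: ~p is T, []p is F. ✗
c: ~p is T, []p is F. ✗
d: ~p is F, []p is F. ✓
Satisfying worlds: {d}.
So ~p -> []p fails at the other 3 worlds.

3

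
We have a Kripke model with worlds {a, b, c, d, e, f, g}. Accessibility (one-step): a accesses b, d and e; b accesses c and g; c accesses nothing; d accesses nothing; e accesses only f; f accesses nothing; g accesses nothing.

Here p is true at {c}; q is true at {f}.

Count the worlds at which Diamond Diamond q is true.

a: successors {b, d, e}; Diamond q there: b:F, d:F, e:T. ✓
b: successors {c, g}; Diamond q there: c:F, g:F. ✗
c: no successors, so Diamond Diamond q fails. ✗
d: no successors, so Diamond Diamond q fails. ✗
e: successors {f}; Diamond q there: f:F. ✗
f: no successors, so Diamond Diamond q fails. ✗
g: no successors, so Diamond Diamond q fails. ✗
Satisfying worlds: {a}.

1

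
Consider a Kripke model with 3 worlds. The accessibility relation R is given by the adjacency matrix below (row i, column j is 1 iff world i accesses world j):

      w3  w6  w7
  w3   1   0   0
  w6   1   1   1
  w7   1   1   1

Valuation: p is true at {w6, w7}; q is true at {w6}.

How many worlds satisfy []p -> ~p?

3

w3: []p is F, ~p is T. ✓
w6: []p is F, ~p is F. ✓
w7: []p is F, ~p is F. ✓
Satisfying worlds: {w3, w6, w7}.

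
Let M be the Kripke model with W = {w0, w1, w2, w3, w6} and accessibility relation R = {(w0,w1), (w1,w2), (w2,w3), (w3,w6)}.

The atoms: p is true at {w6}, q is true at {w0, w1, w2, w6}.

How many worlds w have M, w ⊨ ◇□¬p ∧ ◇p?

w0: ◇□¬p is T, ◇p is F. ✗
w1: ◇□¬p is T, ◇p is F. ✗
w2: ◇□¬p is F, ◇p is F. ✗
w3: ◇□¬p is T, ◇p is T. ✓
w6: ◇□¬p is F, ◇p is F. ✗
Satisfying worlds: {w3}.

1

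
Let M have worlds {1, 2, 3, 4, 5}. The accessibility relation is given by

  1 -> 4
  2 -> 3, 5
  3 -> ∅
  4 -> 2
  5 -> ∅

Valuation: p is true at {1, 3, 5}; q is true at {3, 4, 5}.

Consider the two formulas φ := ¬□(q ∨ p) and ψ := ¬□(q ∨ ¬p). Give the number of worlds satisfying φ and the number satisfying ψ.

1 and 0

For ¬□(q ∨ p):
1: □(q ∨ p) is T. ✗
2: □(q ∨ p) is T. ✗
3: □(q ∨ p) is T. ✗
4: □(q ∨ p) is F. ✓
5: □(q ∨ p) is T. ✗
— 1 world.
For ¬□(q ∨ ¬p):
1: □(q ∨ ¬p) is T. ✗
2: □(q ∨ ¬p) is T. ✗
3: □(q ∨ ¬p) is T. ✗
4: □(q ∨ ¬p) is T. ✗
5: □(q ∨ ¬p) is T. ✗
— 0 worlds.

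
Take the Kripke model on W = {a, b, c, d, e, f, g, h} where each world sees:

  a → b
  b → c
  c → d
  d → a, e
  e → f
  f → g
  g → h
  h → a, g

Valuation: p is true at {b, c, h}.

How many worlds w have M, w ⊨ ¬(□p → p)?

a: □p → p is F. ✓
b: □p → p is T. ✗
c: □p → p is T. ✗
d: □p → p is T. ✗
e: □p → p is T. ✗
f: □p → p is T. ✗
g: □p → p is F. ✓
h: □p → p is T. ✗
Satisfying worlds: {a, g}.

2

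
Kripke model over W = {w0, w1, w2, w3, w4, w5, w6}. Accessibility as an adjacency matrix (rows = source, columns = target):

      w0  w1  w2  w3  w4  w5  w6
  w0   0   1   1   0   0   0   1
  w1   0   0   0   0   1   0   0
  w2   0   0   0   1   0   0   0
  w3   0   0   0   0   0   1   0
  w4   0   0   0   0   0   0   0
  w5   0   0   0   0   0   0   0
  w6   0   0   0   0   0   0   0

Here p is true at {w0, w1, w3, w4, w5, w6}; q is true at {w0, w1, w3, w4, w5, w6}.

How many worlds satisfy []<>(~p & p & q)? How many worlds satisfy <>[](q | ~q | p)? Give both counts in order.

For []<>(~p & p & q):
w0: successors {w1, w2, w6}; <>(~p & p & q) there: w1:F, w2:F, w6:F. ✗
w1: successors {w4}; <>(~p & p & q) there: w4:F. ✗
w2: successors {w3}; <>(~p & p & q) there: w3:F. ✗
w3: successors {w5}; <>(~p & p & q) there: w5:F. ✗
w4: no successors, so []<>(~p & p & q) holds vacuously. ✓
w5: no successors, so []<>(~p & p & q) holds vacuously. ✓
w6: no successors, so []<>(~p & p & q) holds vacuously. ✓
— 3 worlds.
For <>[](q | ~q | p):
w0: successors {w1, w2, w6}; [](q | ~q | p) there: w1:T, w2:T, w6:T. ✓
w1: successors {w4}; [](q | ~q | p) there: w4:T. ✓
w2: successors {w3}; [](q | ~q | p) there: w3:T. ✓
w3: successors {w5}; [](q | ~q | p) there: w5:T. ✓
w4: no successors, so <>[](q | ~q | p) fails. ✗
w5: no successors, so <>[](q | ~q | p) fails. ✗
w6: no successors, so <>[](q | ~q | p) fails. ✗
— 4 worlds.

3 and 4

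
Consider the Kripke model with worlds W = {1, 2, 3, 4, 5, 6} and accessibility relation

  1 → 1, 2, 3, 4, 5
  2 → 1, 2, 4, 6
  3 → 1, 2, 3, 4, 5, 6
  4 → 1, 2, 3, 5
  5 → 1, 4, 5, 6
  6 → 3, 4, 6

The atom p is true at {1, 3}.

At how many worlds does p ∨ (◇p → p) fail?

1: p is T, ◇p → p is T. ✓
2: p is F, ◇p → p is F. ✗
3: p is T, ◇p → p is T. ✓
4: p is F, ◇p → p is F. ✗
5: p is F, ◇p → p is F. ✗
6: p is F, ◇p → p is F. ✗
Satisfying worlds: {1, 3}.
So p ∨ (◇p → p) fails at the other 4 worlds.

4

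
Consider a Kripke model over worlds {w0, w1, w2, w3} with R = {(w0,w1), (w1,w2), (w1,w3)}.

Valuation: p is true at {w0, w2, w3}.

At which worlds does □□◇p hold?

w0: successors {w1}; □◇p there: w1:F. ✗
w1: successors {w2, w3}; □◇p there: w2:T, w3:T. ✓
w2: no successors, so □□◇p holds vacuously. ✓
w3: no successors, so □□◇p holds vacuously. ✓

{w1, w2, w3}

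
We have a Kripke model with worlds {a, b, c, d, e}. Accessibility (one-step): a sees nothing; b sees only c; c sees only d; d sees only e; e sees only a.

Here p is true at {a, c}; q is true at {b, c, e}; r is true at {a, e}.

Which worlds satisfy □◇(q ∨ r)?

{a, c, d}

a: no successors, so □◇(q ∨ r) holds vacuously. ✓
b: successors {c}; ◇(q ∨ r) there: c:F. ✗
c: successors {d}; ◇(q ∨ r) there: d:T. ✓
d: successors {e}; ◇(q ∨ r) there: e:T. ✓
e: successors {a}; ◇(q ∨ r) there: a:F. ✗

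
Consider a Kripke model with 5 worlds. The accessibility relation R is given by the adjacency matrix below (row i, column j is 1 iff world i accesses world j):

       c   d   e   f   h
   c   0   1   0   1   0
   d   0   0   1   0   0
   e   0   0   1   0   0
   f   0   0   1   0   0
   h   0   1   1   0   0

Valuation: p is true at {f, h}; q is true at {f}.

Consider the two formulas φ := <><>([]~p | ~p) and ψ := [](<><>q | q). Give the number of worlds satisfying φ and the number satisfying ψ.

5 and 0

For <><>([]~p | ~p):
c: successors {d, f}; <>([]~p | ~p) there: d:T, f:T. ✓
d: successors {e}; <>([]~p | ~p) there: e:T. ✓
e: successors {e}; <>([]~p | ~p) there: e:T. ✓
f: successors {e}; <>([]~p | ~p) there: e:T. ✓
h: successors {d, e}; <>([]~p | ~p) there: d:T, e:T. ✓
— 5 worlds.
For [](<><>q | q):
c: successors {d, f}; <><>q | q there: d:F, f:T. ✗
d: successors {e}; <><>q | q there: e:F. ✗
e: successors {e}; <><>q | q there: e:F. ✗
f: successors {e}; <><>q | q there: e:F. ✗
h: successors {d, e}; <><>q | q there: d:F, e:F. ✗
— 0 worlds.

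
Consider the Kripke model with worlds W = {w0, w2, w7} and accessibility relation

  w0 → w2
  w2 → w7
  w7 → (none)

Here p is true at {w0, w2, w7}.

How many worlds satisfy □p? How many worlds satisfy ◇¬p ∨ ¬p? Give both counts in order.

For □p:
w0: successors {w2}; p there: w2:T. ✓
w2: successors {w7}; p there: w7:T. ✓
w7: no successors, so □p holds vacuously. ✓
— 3 worlds.
For ◇¬p ∨ ¬p:
w0: ◇¬p is F, ¬p is F. ✗
w2: ◇¬p is F, ¬p is F. ✗
w7: ◇¬p is F, ¬p is F. ✗
— 0 worlds.

3 and 0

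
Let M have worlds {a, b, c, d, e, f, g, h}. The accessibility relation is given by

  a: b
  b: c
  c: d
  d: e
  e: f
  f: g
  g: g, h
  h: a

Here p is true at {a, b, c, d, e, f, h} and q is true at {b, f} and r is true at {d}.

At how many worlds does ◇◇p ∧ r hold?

1

a: ◇◇p is T, r is F. ✗
b: ◇◇p is T, r is F. ✗
c: ◇◇p is T, r is F. ✗
d: ◇◇p is T, r is T. ✓
e: ◇◇p is F, r is F. ✗
f: ◇◇p is T, r is F. ✗
g: ◇◇p is T, r is F. ✗
h: ◇◇p is T, r is F. ✗
Satisfying worlds: {d}.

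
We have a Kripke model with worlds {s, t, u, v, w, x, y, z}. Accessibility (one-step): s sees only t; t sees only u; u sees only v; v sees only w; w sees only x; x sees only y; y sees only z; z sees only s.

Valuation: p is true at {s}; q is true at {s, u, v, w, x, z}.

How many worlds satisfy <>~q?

s: successors {t}; ~q there: t:T. ✓
t: successors {u}; ~q there: u:F. ✗
u: successors {v}; ~q there: v:F. ✗
v: successors {w}; ~q there: w:F. ✗
w: successors {x}; ~q there: x:F. ✗
x: successors {y}; ~q there: y:T. ✓
y: successors {z}; ~q there: z:F. ✗
z: successors {s}; ~q there: s:F. ✗
Satisfying worlds: {s, x}.

2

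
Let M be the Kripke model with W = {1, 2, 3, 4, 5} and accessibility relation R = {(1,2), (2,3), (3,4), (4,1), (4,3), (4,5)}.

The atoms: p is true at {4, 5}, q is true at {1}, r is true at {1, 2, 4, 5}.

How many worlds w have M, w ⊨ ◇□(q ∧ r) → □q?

1: ◇□(q ∧ r) is F, □q is F. ✓
2: ◇□(q ∧ r) is F, □q is F. ✓
3: ◇□(q ∧ r) is F, □q is F. ✓
4: ◇□(q ∧ r) is T, □q is F. ✗
5: ◇□(q ∧ r) is F, □q is T. ✓
Satisfying worlds: {1, 2, 3, 5}.

4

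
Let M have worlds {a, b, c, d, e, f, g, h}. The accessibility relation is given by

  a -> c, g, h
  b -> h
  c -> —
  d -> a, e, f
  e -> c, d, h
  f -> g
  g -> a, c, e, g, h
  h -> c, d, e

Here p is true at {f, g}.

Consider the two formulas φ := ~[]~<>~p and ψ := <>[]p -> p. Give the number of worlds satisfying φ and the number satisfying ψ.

7 and 4

For ~[]~<>~p:
a: []~<>~p is F. ✓
b: []~<>~p is F. ✓
c: []~<>~p is T. ✗
d: []~<>~p is F. ✓
e: []~<>~p is F. ✓
f: []~<>~p is F. ✓
g: []~<>~p is F. ✓
h: []~<>~p is F. ✓
— 7 worlds.
For <>[]p -> p:
a: <>[]p is T, p is F. ✗
b: <>[]p is F, p is F. ✓
c: <>[]p is F, p is F. ✓
d: <>[]p is T, p is F. ✗
e: <>[]p is T, p is F. ✗
f: <>[]p is F, p is T. ✓
g: <>[]p is T, p is T. ✓
h: <>[]p is T, p is F. ✗
— 4 worlds.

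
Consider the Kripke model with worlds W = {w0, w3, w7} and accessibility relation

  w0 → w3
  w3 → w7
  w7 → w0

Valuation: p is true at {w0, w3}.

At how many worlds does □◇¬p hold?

w0: successors {w3}; ◇¬p there: w3:T. ✓
w3: successors {w7}; ◇¬p there: w7:F. ✗
w7: successors {w0}; ◇¬p there: w0:F. ✗
Satisfying worlds: {w0}.

1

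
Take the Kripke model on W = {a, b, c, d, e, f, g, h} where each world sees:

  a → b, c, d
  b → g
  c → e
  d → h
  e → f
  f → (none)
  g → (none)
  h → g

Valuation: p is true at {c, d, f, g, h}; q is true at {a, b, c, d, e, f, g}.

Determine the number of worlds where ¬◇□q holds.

a: ◇□q is T. ✗
b: ◇□q is T. ✗
c: ◇□q is T. ✗
d: ◇□q is T. ✗
e: ◇□q is T. ✗
f: ◇□q is F. ✓
g: ◇□q is F. ✓
h: ◇□q is T. ✗
Satisfying worlds: {f, g}.

2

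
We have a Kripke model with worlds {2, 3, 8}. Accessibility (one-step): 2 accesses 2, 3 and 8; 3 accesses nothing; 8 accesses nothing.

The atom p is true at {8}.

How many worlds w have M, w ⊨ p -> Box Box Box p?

2: p is F, Box Box Box p is F. ✓
3: p is F, Box Box Box p is T. ✓
8: p is T, Box Box Box p is T. ✓
Satisfying worlds: {2, 3, 8}.

3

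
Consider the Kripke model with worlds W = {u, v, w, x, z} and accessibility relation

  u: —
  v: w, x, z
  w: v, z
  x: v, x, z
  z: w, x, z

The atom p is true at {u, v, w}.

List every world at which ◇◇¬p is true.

{v, w, x, z}

u: no successors, so ◇◇¬p fails. ✗
v: successors {w, x, z}; ◇¬p there: w:T, x:T, z:T. ✓
w: successors {v, z}; ◇¬p there: v:T, z:T. ✓
x: successors {v, x, z}; ◇¬p there: v:T, x:T, z:T. ✓
z: successors {w, x, z}; ◇¬p there: w:T, x:T, z:T. ✓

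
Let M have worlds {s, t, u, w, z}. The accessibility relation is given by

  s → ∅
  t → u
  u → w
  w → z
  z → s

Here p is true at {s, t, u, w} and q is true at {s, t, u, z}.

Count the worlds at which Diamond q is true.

3

s: no successors, so Diamond q fails. ✗
t: successors {u}; q there: u:T. ✓
u: successors {w}; q there: w:F. ✗
w: successors {z}; q there: z:T. ✓
z: successors {s}; q there: s:T. ✓
Satisfying worlds: {t, w, z}.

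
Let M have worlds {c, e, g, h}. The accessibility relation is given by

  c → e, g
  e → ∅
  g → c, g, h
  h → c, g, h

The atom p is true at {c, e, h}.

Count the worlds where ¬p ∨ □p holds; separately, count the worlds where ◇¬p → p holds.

For ¬p ∨ □p:
c: ¬p is F, □p is F. ✗
e: ¬p is F, □p is T. ✓
g: ¬p is T, □p is F. ✓
h: ¬p is F, □p is F. ✗
— 2 worlds.
For ◇¬p → p:
c: ◇¬p is T, p is T. ✓
e: ◇¬p is F, p is T. ✓
g: ◇¬p is T, p is F. ✗
h: ◇¬p is T, p is T. ✓
— 3 worlds.

2 and 3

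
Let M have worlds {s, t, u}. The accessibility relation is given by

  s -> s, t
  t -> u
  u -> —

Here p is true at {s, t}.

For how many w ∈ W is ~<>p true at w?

s: <>p is T. ✗
t: <>p is F. ✓
u: <>p is F. ✓
Satisfying worlds: {t, u}.

2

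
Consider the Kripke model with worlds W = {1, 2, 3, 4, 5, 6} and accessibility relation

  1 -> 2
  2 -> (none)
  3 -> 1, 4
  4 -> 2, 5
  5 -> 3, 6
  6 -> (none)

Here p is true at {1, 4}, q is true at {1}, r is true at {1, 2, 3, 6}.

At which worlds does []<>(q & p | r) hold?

{2, 3, 6}

1: successors {2}; <>(q & p | r) there: 2:F. ✗
2: no successors, so []<>(q & p | r) holds vacuously. ✓
3: successors {1, 4}; <>(q & p | r) there: 1:T, 4:T. ✓
4: successors {2, 5}; <>(q & p | r) there: 2:F, 5:T. ✗
5: successors {3, 6}; <>(q & p | r) there: 3:T, 6:F. ✗
6: no successors, so []<>(q & p | r) holds vacuously. ✓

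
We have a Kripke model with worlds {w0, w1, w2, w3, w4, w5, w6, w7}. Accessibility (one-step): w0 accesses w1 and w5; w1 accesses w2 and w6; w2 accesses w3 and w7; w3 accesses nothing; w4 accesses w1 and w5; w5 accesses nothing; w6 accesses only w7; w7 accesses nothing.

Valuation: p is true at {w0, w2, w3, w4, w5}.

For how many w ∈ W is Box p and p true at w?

w0: Box p is F, p is T. ✗
w1: Box p is F, p is F. ✗
w2: Box p is F, p is T. ✗
w3: Box p is T, p is T. ✓
w4: Box p is F, p is T. ✗
w5: Box p is T, p is T. ✓
w6: Box p is F, p is F. ✗
w7: Box p is T, p is F. ✗
Satisfying worlds: {w3, w5}.

2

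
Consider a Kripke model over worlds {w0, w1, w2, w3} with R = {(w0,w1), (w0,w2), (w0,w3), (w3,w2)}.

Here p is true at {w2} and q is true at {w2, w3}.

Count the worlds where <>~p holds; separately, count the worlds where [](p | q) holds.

1 and 3

For <>~p:
w0: successors {w1, w2, w3}; ~p there: w1:T, w2:F, w3:T. ✓
w1: no successors, so <>~p fails. ✗
w2: no successors, so <>~p fails. ✗
w3: successors {w2}; ~p there: w2:F. ✗
— 1 world.
For [](p | q):
w0: successors {w1, w2, w3}; p | q there: w1:F, w2:T, w3:T. ✗
w1: no successors, so [](p | q) holds vacuously. ✓
w2: no successors, so [](p | q) holds vacuously. ✓
w3: successors {w2}; p | q there: w2:T. ✓
— 3 worlds.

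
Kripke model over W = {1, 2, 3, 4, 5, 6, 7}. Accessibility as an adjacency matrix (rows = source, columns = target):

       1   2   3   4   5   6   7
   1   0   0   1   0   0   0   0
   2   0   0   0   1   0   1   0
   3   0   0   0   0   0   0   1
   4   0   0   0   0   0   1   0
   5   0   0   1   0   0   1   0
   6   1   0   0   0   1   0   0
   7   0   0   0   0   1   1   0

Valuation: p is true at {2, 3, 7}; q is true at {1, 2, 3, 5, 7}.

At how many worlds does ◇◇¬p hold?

1: successors {3}; ◇¬p there: 3:F. ✗
2: successors {4, 6}; ◇¬p there: 4:T, 6:T. ✓
3: successors {7}; ◇¬p there: 7:T. ✓
4: successors {6}; ◇¬p there: 6:T. ✓
5: successors {3, 6}; ◇¬p there: 3:F, 6:T. ✓
6: successors {1, 5}; ◇¬p there: 1:F, 5:T. ✓
7: successors {5, 6}; ◇¬p there: 5:T, 6:T. ✓
Satisfying worlds: {2, 3, 4, 5, 6, 7}.

6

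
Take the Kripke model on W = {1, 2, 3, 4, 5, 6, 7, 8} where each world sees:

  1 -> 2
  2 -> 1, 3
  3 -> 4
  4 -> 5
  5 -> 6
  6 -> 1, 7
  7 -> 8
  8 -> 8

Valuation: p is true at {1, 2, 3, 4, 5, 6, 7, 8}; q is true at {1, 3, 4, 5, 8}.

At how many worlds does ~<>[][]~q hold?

7

1: <>[][]~q is F. ✓
2: <>[][]~q is F. ✓
3: <>[][]~q is T. ✗
4: <>[][]~q is F. ✓
5: <>[][]~q is F. ✓
6: <>[][]~q is F. ✓
7: <>[][]~q is F. ✓
8: <>[][]~q is F. ✓
Satisfying worlds: {1, 2, 4, 5, 6, 7, 8}.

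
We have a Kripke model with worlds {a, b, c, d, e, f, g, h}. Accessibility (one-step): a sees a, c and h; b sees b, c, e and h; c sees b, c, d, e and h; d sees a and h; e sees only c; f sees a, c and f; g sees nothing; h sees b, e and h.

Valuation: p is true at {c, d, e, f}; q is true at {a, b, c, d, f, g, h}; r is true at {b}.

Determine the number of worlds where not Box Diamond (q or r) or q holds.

7

a: not Box Diamond (q or r) is F, q is T. ✓
b: not Box Diamond (q or r) is F, q is T. ✓
c: not Box Diamond (q or r) is F, q is T. ✓
d: not Box Diamond (q or r) is F, q is T. ✓
e: not Box Diamond (q or r) is F, q is F. ✗
f: not Box Diamond (q or r) is F, q is T. ✓
g: not Box Diamond (q or r) is F, q is T. ✓
h: not Box Diamond (q or r) is F, q is T. ✓
Satisfying worlds: {a, b, c, d, f, g, h}.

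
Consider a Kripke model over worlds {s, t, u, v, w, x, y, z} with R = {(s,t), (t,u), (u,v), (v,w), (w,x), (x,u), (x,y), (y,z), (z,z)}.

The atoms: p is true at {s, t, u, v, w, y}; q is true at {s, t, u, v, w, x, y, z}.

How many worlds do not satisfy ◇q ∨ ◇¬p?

s: ◇q is T, ◇¬p is F. ✓
t: ◇q is T, ◇¬p is F. ✓
u: ◇q is T, ◇¬p is F. ✓
v: ◇q is T, ◇¬p is F. ✓
w: ◇q is T, ◇¬p is T. ✓
x: ◇q is T, ◇¬p is F. ✓
y: ◇q is T, ◇¬p is T. ✓
z: ◇q is T, ◇¬p is T. ✓
Satisfying worlds: {s, t, u, v, w, x, y, z}.
So ◇q ∨ ◇¬p fails at the other 0 worlds.

0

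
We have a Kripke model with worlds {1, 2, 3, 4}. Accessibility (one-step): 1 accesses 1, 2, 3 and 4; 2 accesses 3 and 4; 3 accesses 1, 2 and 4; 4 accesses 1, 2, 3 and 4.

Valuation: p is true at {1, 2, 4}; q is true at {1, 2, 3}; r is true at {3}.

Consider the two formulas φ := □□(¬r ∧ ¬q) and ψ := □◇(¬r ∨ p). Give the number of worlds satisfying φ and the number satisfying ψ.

0 and 4

For □□(¬r ∧ ¬q):
1: successors {1, 2, 3, 4}; □(¬r ∧ ¬q) there: 1:F, 2:F, 3:F, 4:F. ✗
2: successors {3, 4}; □(¬r ∧ ¬q) there: 3:F, 4:F. ✗
3: successors {1, 2, 4}; □(¬r ∧ ¬q) there: 1:F, 2:F, 4:F. ✗
4: successors {1, 2, 3, 4}; □(¬r ∧ ¬q) there: 1:F, 2:F, 3:F, 4:F. ✗
— 0 worlds.
For □◇(¬r ∨ p):
1: successors {1, 2, 3, 4}; ◇(¬r ∨ p) there: 1:T, 2:T, 3:T, 4:T. ✓
2: successors {3, 4}; ◇(¬r ∨ p) there: 3:T, 4:T. ✓
3: successors {1, 2, 4}; ◇(¬r ∨ p) there: 1:T, 2:T, 4:T. ✓
4: successors {1, 2, 3, 4}; ◇(¬r ∨ p) there: 1:T, 2:T, 3:T, 4:T. ✓
— 4 worlds.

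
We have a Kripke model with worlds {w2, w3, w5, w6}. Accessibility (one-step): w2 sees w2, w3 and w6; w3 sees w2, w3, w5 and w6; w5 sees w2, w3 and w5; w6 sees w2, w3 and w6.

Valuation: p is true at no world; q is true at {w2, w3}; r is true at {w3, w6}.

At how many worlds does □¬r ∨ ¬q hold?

w2: □¬r is F, ¬q is F. ✗
w3: □¬r is F, ¬q is F. ✗
w5: □¬r is F, ¬q is T. ✓
w6: □¬r is F, ¬q is T. ✓
Satisfying worlds: {w5, w6}.

2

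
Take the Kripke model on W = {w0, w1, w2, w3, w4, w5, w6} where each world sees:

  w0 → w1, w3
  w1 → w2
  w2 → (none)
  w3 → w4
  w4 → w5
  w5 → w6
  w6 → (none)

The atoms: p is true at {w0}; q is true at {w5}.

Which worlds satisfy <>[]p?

w0: successors {w1, w3}; []p there: w1:F, w3:F. ✗
w1: successors {w2}; []p there: w2:T. ✓
w2: no successors, so <>[]p fails. ✗
w3: successors {w4}; []p there: w4:F. ✗
w4: successors {w5}; []p there: w5:F. ✗
w5: successors {w6}; []p there: w6:T. ✓
w6: no successors, so <>[]p fails. ✗

{w1, w5}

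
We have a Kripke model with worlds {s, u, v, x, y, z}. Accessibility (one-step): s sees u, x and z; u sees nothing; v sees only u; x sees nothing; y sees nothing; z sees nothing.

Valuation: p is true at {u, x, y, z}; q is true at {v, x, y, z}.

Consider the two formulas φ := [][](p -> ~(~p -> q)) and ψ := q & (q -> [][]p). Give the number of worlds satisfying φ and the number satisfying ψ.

6 and 4

For [][](p -> ~(~p -> q)):
s: successors {u, x, z}; [](p -> ~(~p -> q)) there: u:T, x:T, z:T. ✓
u: no successors, so [][](p -> ~(~p -> q)) holds vacuously. ✓
v: successors {u}; [](p -> ~(~p -> q)) there: u:T. ✓
x: no successors, so [][](p -> ~(~p -> q)) holds vacuously. ✓
y: no successors, so [][](p -> ~(~p -> q)) holds vacuously. ✓
z: no successors, so [][](p -> ~(~p -> q)) holds vacuously. ✓
— 6 worlds.
For q & (q -> [][]p):
s: q is F, q -> [][]p is T. ✗
u: q is F, q -> [][]p is T. ✗
v: q is T, q -> [][]p is T. ✓
x: q is T, q -> [][]p is T. ✓
y: q is T, q -> [][]p is T. ✓
z: q is T, q -> [][]p is T. ✓
— 4 worlds.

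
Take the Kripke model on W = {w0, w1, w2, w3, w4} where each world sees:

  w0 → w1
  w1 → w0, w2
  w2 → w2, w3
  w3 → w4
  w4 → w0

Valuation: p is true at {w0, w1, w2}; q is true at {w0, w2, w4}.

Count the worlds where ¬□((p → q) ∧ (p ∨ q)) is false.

3

w0: □((p → q) ∧ (p ∨ q)) is F. ✓
w1: □((p → q) ∧ (p ∨ q)) is T. ✗
w2: □((p → q) ∧ (p ∨ q)) is F. ✓
w3: □((p → q) ∧ (p ∨ q)) is T. ✗
w4: □((p → q) ∧ (p ∨ q)) is T. ✗
Satisfying worlds: {w0, w2}.
So ¬□((p → q) ∧ (p ∨ q)) fails at the other 3 worlds.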